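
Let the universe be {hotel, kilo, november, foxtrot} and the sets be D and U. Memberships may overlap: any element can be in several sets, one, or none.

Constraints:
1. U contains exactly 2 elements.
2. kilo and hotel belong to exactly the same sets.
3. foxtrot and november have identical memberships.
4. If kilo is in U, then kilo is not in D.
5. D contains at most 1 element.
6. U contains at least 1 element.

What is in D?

D = {}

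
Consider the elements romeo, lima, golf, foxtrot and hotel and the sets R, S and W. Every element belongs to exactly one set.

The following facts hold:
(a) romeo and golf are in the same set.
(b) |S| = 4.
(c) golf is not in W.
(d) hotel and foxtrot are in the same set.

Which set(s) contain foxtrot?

foxtrot: S

From (c): golf ∉ W.
(a): romeo matches golf: romeo ∉ W.
Suppose foxtrot ∈ R: no assignment then satisfies all the clues, so foxtrot ∉ R.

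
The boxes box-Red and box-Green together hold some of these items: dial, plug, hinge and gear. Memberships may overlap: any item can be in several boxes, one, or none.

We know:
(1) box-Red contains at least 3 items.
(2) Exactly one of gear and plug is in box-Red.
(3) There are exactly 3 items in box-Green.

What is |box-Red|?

3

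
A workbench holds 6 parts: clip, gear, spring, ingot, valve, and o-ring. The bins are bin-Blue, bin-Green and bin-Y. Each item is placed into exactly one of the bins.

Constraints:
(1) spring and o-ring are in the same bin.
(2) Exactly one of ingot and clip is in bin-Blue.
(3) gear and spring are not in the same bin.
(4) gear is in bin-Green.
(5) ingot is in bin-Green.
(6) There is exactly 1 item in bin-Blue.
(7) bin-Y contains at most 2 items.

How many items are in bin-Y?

2

From (4): gear ∈ bin-Green.
From (5): ingot ∈ bin-Green.
(2) (exactly one): clip ∈ bin-Blue.
(3): spring ∉ bin-Green.
(6): bin-Blue already has 1, so the rest are out.
Only one bin left: spring ∈ bin-Y.
(1): o-ring matches spring: o-ring ∉ bin-Green.
(1): o-ring matches spring: o-ring ∈ bin-Y.
(7): bin-Y already has 2, so the rest are out.
Only one bin left: valve ∈ bin-Green.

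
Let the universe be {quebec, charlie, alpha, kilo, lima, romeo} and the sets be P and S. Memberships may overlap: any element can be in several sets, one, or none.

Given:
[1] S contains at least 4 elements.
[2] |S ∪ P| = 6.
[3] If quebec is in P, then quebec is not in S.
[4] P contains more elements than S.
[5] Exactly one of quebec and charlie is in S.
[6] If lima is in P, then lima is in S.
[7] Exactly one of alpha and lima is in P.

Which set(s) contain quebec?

quebec: P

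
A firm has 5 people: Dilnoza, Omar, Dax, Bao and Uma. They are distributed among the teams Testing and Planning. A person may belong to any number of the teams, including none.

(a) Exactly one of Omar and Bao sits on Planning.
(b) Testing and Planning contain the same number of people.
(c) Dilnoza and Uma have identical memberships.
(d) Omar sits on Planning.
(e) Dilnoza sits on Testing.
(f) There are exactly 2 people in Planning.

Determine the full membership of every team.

Testing = {Dilnoza, Uma}; Planning = {Dax, Omar}

From (d): Omar ∈ Planning.
From (e): Dilnoza ∈ Testing.
(a) (exactly one): Bao ∉ Planning.
(c): Uma matches Dilnoza: Uma ∈ Testing.
Suppose Dilnoza ∈ Planning: no assignment then satisfies all the clues, so Dilnoza ∉ Planning.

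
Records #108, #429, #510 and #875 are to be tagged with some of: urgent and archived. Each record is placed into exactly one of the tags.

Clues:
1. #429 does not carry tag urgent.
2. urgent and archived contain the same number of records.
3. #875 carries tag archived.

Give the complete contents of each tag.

urgent = {#108, #510}; archived = {#429, #875}

From (1): #429 ∉ urgent.
From (3): #875 ∈ archived.
Only one tag left: #429 ∈ archived.
Suppose #108 ∉ urgent: no assignment then satisfies all the clues, so #108 ∈ urgent.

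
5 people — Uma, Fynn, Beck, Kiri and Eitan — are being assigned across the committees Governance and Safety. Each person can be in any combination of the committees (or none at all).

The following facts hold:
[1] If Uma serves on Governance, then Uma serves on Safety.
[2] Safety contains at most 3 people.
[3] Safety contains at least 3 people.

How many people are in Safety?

3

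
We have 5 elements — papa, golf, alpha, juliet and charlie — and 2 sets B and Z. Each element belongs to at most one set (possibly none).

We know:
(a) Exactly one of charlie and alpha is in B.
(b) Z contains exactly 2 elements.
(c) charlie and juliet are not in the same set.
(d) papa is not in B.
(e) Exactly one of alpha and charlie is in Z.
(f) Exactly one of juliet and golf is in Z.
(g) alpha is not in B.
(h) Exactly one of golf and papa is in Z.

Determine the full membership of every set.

B = {charlie}; Z = {alpha, golf}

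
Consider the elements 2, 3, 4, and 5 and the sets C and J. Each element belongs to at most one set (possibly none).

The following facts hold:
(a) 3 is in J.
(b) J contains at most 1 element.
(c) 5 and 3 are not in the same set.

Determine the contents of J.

J = {3}

From (a): 3 ∈ J.
(b): J already has 1, so the rest are out.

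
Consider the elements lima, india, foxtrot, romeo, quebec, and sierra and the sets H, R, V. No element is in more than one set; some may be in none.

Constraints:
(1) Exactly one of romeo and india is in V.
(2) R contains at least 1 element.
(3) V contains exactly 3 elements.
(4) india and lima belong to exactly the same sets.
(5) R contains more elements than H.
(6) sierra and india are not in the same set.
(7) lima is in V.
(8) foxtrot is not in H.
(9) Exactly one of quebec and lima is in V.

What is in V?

From (7): lima ∈ V.
From (8): foxtrot ∉ H.
(4): india matches lima: india ∉ H.
(4): india matches lima: india ∉ R.
(4): india matches lima: india ∈ V.
(6): sierra ∉ V.
(9) (exactly one): quebec ∉ V.
(1) (exactly one): romeo ∉ V.
(3): only 3 candidates remain for V, so all are in.

V = {foxtrot, india, lima}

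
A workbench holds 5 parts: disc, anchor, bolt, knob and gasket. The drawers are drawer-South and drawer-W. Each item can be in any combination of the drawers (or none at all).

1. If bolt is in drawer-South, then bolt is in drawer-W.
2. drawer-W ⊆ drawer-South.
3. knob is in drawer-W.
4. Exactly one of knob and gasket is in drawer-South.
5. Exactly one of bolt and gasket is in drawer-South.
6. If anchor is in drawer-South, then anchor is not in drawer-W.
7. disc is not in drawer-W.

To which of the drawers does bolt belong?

From (3): knob ∈ drawer-W.
From (7): disc ∉ drawer-W.
(2) with knob ∈ drawer-W: knob ∈ drawer-South.
(4) (exactly one): gasket ∉ drawer-South.
(5) (exactly one): bolt ∈ drawer-South.
(1): bolt ∈ drawer-W.
(2) contrapositive: gasket ∉ drawer-W.

bolt: drawer-South, drawer-W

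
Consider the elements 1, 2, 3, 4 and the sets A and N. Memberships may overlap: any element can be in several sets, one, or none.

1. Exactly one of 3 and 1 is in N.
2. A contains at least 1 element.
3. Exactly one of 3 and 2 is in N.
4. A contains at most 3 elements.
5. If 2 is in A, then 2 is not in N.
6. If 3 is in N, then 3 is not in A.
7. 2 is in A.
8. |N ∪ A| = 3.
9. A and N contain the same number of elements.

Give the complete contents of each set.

From (7): 2 ∈ A.
(5): 2 ∉ N.
(3) (exactly one): 3 ∈ N.
(6): 3 ∉ A.
(1) (exactly one): 1 ∉ N.
Suppose 1 ∈ A: no assignment then satisfies all the clues, so 1 ∉ A.

A = {2, 4}; N = {3, 4}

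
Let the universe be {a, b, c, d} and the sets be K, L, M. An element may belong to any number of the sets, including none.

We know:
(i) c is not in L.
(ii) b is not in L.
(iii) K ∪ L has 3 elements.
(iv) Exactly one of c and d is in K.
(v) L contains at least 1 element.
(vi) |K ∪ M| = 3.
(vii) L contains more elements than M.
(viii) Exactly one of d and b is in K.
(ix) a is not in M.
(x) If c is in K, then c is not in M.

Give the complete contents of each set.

K = {a, b, c}; L = {a}; M = {}

From (i): c ∉ L.
From (ii): b ∉ L.
From (ix): a ∉ M.
Suppose a ∉ K: no assignment then satisfies all the clues, so a ∈ K.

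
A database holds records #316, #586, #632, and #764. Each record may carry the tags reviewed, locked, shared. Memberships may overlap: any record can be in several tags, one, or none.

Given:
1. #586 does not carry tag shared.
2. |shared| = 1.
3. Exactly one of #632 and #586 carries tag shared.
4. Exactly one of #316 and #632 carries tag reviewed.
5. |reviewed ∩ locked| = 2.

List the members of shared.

From (1): #586 ∉ shared.
(3) (exactly one): #632 ∈ shared.
(2): shared already has 1, so the rest are out.

shared = {#632}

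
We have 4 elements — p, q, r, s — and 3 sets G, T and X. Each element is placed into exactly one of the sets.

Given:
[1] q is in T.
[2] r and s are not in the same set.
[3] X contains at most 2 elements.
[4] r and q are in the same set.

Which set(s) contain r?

r: T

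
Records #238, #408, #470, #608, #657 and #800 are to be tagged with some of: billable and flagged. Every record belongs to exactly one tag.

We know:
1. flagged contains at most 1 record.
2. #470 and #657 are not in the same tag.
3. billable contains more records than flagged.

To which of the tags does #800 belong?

#800: billable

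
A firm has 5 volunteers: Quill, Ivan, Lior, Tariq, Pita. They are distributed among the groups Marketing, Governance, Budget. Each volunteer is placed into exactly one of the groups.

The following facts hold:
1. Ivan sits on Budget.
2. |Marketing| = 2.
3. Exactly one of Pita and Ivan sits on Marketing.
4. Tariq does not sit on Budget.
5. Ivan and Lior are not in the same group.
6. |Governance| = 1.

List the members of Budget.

Budget = {Ivan, Quill}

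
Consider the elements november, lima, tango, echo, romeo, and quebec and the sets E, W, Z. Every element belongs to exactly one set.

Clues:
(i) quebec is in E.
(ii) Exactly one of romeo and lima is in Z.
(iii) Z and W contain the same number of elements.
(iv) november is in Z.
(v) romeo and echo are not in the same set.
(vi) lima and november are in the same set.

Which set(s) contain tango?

tango: W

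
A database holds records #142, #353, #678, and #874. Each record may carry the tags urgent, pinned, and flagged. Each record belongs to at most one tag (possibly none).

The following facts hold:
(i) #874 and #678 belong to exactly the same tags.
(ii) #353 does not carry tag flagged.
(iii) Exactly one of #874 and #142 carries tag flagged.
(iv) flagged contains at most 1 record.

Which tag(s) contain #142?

#142: flagged

From (ii): #353 ∉ flagged.
Suppose #142 ∈ urgent: no assignment then satisfies all the clues, so #142 ∉ urgent.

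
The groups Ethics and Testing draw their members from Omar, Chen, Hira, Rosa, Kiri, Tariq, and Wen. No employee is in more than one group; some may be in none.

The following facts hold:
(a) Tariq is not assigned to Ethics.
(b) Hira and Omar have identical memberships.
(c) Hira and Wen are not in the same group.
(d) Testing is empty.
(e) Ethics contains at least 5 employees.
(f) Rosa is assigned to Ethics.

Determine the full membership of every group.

Ethics = {Chen, Hira, Kiri, Omar, Rosa}; Testing = {}

From (a): Tariq ∉ Ethics.
From (f): Rosa ∈ Ethics.
(d): Testing already has 0, so the rest are out.
Suppose Omar ∉ Ethics: no assignment then satisfies all the clues, so Omar ∈ Ethics.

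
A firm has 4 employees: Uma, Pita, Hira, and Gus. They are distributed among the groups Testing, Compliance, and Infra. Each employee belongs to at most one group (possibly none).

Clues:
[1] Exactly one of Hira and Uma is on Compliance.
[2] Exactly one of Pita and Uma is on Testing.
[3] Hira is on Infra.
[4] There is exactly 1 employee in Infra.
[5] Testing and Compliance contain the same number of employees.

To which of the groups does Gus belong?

Gus: none

From (3): Hira ∈ Infra.
(1) (exactly one): Uma ∈ Compliance.
(2) (exactly one): Pita ∈ Testing.
(4): Infra already has 1, so the rest are out.
Suppose Gus ∈ Testing: no assignment then satisfies all the clues, so Gus ∉ Testing.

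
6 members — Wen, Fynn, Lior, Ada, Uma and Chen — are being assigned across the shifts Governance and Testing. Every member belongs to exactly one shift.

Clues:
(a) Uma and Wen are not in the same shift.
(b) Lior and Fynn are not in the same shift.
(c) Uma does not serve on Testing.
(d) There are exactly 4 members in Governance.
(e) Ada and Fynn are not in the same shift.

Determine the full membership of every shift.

Governance = {Ada, Chen, Lior, Uma}; Testing = {Fynn, Wen}

From (c): Uma ∉ Testing.
Only one shift left: Uma ∈ Governance.
(a): Wen ∉ Governance.
Only one shift left: Wen ∈ Testing.
Suppose Fynn ∈ Governance: no assignment then satisfies all the clues, so Fynn ∉ Governance.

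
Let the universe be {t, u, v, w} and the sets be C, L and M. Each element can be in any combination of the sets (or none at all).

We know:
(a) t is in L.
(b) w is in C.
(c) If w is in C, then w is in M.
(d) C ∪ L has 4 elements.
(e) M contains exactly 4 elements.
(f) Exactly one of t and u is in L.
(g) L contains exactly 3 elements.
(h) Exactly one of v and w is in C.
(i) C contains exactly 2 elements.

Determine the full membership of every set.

C = {u, w}; L = {t, v, w}; M = {t, u, v, w}

From (a): t ∈ L.
From (b): w ∈ C.
(c): w ∈ M.
(e): only 4 candidates remain for M, so all are in.
(f) (exactly one): u ∉ L.
(g): only 3 candidates remain for L, so all are in.
(h) (exactly one): v ∉ C.
Suppose t ∈ C: no assignment then satisfies all the clues, so t ∉ C.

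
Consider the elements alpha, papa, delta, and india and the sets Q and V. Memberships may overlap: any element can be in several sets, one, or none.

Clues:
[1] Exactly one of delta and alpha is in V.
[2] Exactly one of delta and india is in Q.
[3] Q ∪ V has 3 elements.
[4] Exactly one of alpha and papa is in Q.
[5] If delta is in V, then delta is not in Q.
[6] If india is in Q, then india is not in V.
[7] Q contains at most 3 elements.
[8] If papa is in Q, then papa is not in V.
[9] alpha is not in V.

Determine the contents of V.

V = {delta}

From (9): alpha ∉ V.
(1) (exactly one): delta ∈ V.
(5): delta ∉ Q.
(2) (exactly one): india ∈ Q.
(6): india ∉ V.
Suppose papa ∈ V: no assignment then satisfies all the clues, so papa ∉ V.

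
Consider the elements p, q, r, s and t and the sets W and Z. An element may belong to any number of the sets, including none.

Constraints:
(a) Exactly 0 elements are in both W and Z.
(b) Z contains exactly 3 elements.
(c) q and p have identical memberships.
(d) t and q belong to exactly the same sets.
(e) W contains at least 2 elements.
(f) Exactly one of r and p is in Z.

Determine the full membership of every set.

W = {r, s}; Z = {p, q, t}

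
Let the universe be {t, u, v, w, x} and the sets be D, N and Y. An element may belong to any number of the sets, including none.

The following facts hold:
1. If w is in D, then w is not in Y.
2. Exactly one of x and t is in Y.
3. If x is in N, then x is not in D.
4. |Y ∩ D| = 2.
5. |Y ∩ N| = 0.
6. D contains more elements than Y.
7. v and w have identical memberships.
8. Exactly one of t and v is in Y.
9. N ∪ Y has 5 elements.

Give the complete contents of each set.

D = {t, u, v, w}; N = {v, w, x}; Y = {t, u}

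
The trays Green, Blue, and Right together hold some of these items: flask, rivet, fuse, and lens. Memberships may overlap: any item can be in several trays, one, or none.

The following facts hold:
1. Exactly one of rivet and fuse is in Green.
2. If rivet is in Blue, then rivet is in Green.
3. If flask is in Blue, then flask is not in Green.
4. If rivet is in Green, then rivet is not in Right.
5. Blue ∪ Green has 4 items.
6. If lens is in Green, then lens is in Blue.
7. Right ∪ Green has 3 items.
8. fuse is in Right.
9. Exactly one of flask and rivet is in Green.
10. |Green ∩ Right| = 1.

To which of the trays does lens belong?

lens: Blue, Green, Right

From (8): fuse ∈ Right.
Suppose lens ∉ Green: no assignment then satisfies all the clues, so lens ∈ Green.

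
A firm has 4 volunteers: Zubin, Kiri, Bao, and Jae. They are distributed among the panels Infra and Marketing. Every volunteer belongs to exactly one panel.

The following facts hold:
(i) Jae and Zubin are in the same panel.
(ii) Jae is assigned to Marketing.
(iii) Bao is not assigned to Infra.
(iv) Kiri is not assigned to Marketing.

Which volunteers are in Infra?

Infra = {Kiri}

From (ii): Jae ∈ Marketing.
From (iii): Bao ∉ Infra.
From (iv): Kiri ∉ Marketing.
(i): Zubin matches Jae: Zubin ∉ Infra.
(i): Zubin matches Jae: Zubin ∈ Marketing.
Only one panel left: Kiri ∈ Infra.
Only one panel left: Bao ∈ Marketing.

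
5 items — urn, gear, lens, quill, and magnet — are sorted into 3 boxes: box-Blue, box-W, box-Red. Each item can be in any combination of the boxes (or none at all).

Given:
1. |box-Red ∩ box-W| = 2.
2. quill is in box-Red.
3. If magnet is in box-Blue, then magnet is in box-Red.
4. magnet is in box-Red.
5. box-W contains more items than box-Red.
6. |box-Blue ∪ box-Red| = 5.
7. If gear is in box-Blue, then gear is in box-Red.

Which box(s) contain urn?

urn: box-Blue, box-W

From (2): quill ∈ box-Red.
From (4): magnet ∈ box-Red.
Suppose urn ∉ box-Blue: no assignment then satisfies all the clues, so urn ∈ box-Blue.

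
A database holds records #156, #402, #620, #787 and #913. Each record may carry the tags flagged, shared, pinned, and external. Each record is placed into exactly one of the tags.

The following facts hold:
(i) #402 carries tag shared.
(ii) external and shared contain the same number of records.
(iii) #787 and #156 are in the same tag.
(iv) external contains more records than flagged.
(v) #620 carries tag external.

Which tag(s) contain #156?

#156: pinned

From (i): #402 ∈ shared.
From (v): #620 ∈ external.
Suppose #156 ∈ flagged: no assignment then satisfies all the clues, so #156 ∉ flagged.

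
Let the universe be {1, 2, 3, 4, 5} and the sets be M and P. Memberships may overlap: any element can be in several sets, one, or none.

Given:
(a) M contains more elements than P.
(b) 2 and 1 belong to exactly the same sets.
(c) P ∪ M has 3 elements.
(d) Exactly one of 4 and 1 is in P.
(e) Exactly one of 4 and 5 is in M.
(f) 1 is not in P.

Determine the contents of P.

From (f): 1 ∉ P.
(b): 2 matches 1: 2 ∉ P.
(d) (exactly one): 4 ∈ P.
Suppose 3 ∈ P: no assignment then satisfies all the clues, so 3 ∉ P.

P = {4}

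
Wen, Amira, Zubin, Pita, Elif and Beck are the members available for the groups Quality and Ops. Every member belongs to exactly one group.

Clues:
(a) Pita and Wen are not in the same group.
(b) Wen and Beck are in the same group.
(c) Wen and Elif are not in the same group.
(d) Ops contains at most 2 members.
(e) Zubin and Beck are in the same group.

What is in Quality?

Quality = {Amira, Beck, Wen, Zubin}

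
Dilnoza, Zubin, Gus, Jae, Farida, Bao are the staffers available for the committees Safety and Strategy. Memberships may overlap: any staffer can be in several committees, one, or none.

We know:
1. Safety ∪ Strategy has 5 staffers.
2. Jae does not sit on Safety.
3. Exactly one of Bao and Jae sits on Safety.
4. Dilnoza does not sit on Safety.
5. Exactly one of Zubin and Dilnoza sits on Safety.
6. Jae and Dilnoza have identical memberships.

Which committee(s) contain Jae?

Jae: Strategy

From (2): Jae ∉ Safety.
From (4): Dilnoza ∉ Safety.
(3) (exactly one): Bao ∈ Safety.
(5) (exactly one): Zubin ∈ Safety.
Suppose Jae ∉ Strategy: no assignment then satisfies all the clues, so Jae ∈ Strategy.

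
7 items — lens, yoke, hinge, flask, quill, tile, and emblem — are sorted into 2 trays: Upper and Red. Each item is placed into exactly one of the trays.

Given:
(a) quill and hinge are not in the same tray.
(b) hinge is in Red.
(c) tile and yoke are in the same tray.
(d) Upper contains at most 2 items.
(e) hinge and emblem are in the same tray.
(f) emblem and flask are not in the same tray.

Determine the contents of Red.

Red = {emblem, hinge, lens, tile, yoke}

From (b): hinge ∈ Red.
(a): quill ∉ Red.
(e): emblem matches hinge: emblem ∉ Upper.
(e): emblem matches hinge: emblem ∈ Red.
(f): flask ∉ Red.
Only one tray left: flask ∈ Upper.
Only one tray left: quill ∈ Upper.
(d): Upper already has 2, so the rest are out.
Only one tray left: lens ∈ Red.
Only one tray left: yoke ∈ Red.
Only one tray left: tile ∈ Red.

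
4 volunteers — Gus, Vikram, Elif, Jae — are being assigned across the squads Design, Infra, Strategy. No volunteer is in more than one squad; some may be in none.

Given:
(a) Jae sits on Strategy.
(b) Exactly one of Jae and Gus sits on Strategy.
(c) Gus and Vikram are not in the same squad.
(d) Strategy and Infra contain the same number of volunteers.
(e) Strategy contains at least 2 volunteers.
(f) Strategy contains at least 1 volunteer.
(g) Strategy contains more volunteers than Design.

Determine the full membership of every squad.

Design = {}; Infra = {Elif, Gus}; Strategy = {Jae, Vikram}

From (a): Jae ∈ Strategy.
(b) (exactly one): Gus ∉ Strategy.
Suppose Gus ∈ Design: no assignment then satisfies all the clues, so Gus ∉ Design.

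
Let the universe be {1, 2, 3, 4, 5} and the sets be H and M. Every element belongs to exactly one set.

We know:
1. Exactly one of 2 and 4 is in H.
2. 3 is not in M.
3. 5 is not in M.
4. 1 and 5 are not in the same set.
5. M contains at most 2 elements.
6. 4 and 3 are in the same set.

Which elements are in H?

From (2): 3 ∉ M.
From (3): 5 ∉ M.
(6): 4 matches 3: 4 ∉ M.
Only one set left: 3 ∈ H.
Only one set left: 4 ∈ H.
Only one set left: 5 ∈ H.
(1) (exactly one): 2 ∉ H.
(4): 1 ∉ H.
Only one set left: 1 ∈ M.
Only one set left: 2 ∈ M.

H = {3, 4, 5}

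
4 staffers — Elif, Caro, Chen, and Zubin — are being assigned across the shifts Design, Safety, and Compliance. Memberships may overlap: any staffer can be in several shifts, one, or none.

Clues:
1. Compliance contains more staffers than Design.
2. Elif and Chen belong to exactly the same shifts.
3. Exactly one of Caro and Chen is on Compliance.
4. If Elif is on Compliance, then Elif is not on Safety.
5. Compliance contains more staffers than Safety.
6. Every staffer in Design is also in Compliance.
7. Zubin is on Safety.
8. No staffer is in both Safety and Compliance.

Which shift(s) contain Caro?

Caro: none

From (7): Zubin ∈ Safety.
(8) (disjoint): Zubin ∉ Compliance.
(6) contrapositive: Zubin ∉ Design.
Suppose Caro ∈ Design: no assignment then satisfies all the clues, so Caro ∉ Design.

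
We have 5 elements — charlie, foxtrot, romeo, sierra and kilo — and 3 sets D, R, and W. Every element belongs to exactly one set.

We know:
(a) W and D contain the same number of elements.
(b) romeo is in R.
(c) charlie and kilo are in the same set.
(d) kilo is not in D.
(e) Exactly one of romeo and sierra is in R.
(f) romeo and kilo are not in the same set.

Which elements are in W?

W = {charlie, kilo}

From (b): romeo ∈ R.
From (d): kilo ∉ D.
(c): charlie matches kilo: charlie ∉ D.
(e) (exactly one): sierra ∉ R.
(f): kilo ∉ R.
Only one set left: kilo ∈ W.
(c): charlie matches kilo: charlie ∉ R.
(c): charlie matches kilo: charlie ∈ W.
Suppose foxtrot ∈ W: no assignment then satisfies all the clues, so foxtrot ∉ W.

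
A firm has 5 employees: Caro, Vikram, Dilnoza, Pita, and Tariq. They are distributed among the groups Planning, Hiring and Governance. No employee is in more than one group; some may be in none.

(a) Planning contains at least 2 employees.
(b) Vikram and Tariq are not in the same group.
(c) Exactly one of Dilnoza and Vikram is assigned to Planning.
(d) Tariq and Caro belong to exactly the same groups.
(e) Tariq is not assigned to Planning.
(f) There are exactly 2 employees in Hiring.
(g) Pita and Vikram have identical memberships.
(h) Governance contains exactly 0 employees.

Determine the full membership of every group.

From (e): Tariq ∉ Planning.
(d): Caro matches Tariq: Caro ∉ Planning.
(h): Governance already has 0, so the rest are out.
Suppose Caro ∉ Hiring: no assignment then satisfies all the clues, so Caro ∈ Hiring.

Planning = {Pita, Vikram}; Hiring = {Caro, Tariq}; Governance = {}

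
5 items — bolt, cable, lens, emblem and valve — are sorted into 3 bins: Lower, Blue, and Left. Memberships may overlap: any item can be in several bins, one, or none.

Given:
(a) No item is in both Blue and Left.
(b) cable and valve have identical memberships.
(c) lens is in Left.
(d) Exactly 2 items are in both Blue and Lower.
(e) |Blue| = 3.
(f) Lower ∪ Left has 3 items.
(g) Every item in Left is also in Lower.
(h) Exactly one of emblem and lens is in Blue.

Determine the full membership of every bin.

Lower = {cable, lens, valve}; Blue = {cable, emblem, valve}; Left = {lens}

From (c): lens ∈ Left.
(a) (disjoint): lens ∉ Blue.
(g) with lens ∈ Left: lens ∈ Lower.
(h) (exactly one): emblem ∈ Blue.
(a) (disjoint): emblem ∉ Left.
Suppose bolt ∈ Lower: no assignment then satisfies all the clues, so bolt ∉ Lower.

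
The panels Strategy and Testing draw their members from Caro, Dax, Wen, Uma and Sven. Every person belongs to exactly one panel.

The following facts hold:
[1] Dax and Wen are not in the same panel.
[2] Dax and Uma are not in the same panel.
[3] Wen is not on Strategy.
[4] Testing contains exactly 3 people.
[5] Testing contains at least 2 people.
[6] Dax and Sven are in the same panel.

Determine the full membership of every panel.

From (3): Wen ∉ Strategy.
Only one panel left: Wen ∈ Testing.
(1): Dax ∉ Testing.
(6): Sven matches Dax: Sven ∉ Testing.
Only one panel left: Dax ∈ Strategy.
Only one panel left: Sven ∈ Strategy.
(2): Uma ∉ Strategy.
(4): only 3 candidates remain for Testing, so all are in.

Strategy = {Dax, Sven}; Testing = {Caro, Uma, Wen}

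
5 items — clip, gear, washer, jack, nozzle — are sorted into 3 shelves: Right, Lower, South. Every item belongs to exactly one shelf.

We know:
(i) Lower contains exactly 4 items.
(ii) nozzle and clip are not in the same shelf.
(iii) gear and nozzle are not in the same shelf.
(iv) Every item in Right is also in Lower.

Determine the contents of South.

South = {nozzle}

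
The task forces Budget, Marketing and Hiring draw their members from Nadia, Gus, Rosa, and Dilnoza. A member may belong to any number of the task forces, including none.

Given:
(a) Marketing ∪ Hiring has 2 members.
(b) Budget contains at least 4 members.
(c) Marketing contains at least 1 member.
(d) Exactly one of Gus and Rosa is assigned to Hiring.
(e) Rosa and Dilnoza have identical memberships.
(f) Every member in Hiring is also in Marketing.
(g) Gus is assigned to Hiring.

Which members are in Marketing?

Marketing = {Gus, Nadia}

From (g): Gus ∈ Hiring.
(b): only 4 candidates remain for Budget, so all are in.
(d) (exactly one): Rosa ∉ Hiring.
(e): Dilnoza matches Rosa: Dilnoza ∉ Hiring.
(f) with Gus ∈ Hiring: Gus ∈ Marketing.
Suppose Nadia ∉ Marketing: no assignment then satisfies all the clues, so Nadia ∈ Marketing.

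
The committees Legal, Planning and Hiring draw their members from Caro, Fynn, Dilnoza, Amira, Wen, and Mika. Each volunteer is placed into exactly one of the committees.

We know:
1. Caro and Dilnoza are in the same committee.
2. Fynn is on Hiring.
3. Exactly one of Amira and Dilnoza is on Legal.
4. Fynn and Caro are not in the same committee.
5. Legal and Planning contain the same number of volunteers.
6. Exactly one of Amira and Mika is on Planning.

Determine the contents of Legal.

Legal = {Caro, Dilnoza}

From (2): Fynn ∈ Hiring.
(4): Caro ∉ Hiring.
(1): Dilnoza matches Caro: Dilnoza ∉ Hiring.
Suppose Caro ∉ Legal: no assignment then satisfies all the clues, so Caro ∈ Legal.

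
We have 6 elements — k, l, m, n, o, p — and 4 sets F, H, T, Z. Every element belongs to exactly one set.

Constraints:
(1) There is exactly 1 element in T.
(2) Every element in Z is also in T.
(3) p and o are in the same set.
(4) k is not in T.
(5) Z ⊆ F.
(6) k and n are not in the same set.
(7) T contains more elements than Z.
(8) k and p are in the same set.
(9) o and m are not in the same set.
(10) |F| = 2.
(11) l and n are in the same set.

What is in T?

T = {m}

From (4): k ∉ T.
(2) contrapositive: k ∉ Z.
(8): p matches k: p ∉ T.
(8): p matches k: p ∉ Z.
(3): o matches p: o ∉ T.
(3): o matches p: o ∉ Z.
Suppose l ∈ T: no assignment then satisfies all the clues, so l ∉ T.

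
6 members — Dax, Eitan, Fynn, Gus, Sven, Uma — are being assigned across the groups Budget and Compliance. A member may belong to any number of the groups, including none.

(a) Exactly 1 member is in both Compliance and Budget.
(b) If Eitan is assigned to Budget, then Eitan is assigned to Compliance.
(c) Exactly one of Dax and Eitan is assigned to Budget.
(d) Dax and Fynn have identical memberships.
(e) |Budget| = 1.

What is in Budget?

Budget = {Eitan}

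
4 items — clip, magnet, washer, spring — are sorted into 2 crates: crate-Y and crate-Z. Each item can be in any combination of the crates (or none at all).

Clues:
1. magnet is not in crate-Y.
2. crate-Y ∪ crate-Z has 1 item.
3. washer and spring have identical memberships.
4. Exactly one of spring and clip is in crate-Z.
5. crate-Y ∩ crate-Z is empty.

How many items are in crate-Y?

0

From (1): magnet ∉ crate-Y.
Suppose clip ∈ crate-Y: no assignment then satisfies all the clues, so clip ∉ crate-Y.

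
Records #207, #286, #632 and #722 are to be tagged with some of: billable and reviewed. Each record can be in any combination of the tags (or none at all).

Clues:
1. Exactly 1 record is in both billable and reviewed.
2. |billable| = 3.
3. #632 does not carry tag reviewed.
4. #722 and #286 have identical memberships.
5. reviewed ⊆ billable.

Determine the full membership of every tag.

billable = {#207, #286, #722}; reviewed = {#207}

From (3): #632 ∉ reviewed.
Suppose #207 ∉ billable: no assignment then satisfies all the clues, so #207 ∈ billable.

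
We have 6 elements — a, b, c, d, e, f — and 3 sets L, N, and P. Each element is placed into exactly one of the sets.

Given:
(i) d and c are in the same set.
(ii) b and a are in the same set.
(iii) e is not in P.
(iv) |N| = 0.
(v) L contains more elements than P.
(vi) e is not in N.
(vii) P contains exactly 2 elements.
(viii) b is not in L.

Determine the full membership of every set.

From (iii): e ∉ P.
From (vi): e ∉ N.
From (viii): b ∉ L.
(ii): a matches b: a ∉ L.
(iv): N already has 0, so the rest are out.
Only one set left: a ∈ P.
Only one set left: b ∈ P.
Only one set left: e ∈ L.
(vii): P already has 2, so the rest are out.
Only one set left: c ∈ L.
Only one set left: d ∈ L.
Only one set left: f ∈ L.

L = {c, d, e, f}; N = {}; P = {a, b}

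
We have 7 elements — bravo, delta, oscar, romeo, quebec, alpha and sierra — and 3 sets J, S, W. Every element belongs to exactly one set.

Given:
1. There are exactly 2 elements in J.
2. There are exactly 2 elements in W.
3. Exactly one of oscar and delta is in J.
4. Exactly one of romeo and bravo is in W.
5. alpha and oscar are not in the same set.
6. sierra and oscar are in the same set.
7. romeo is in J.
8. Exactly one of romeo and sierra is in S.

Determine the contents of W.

From (7): romeo ∈ J.
(4) (exactly one): bravo ∈ W.
(8) (exactly one): sierra ∈ S.
(6): oscar matches sierra: oscar ∉ J.
(6): oscar matches sierra: oscar ∈ S.
(3) (exactly one): delta ∈ J.
(5): alpha ∉ S.
(1): J already has 2, so the rest are out.
Only one set left: alpha ∈ W.
(2): W already has 2, so the rest are out.
Only one set left: quebec ∈ S.

W = {alpha, bravo}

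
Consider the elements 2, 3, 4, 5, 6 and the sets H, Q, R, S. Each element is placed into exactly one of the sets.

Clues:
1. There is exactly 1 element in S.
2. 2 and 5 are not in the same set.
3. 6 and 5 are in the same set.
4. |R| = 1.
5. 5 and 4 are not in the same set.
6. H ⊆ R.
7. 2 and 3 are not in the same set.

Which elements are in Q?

Q = {3, 5, 6}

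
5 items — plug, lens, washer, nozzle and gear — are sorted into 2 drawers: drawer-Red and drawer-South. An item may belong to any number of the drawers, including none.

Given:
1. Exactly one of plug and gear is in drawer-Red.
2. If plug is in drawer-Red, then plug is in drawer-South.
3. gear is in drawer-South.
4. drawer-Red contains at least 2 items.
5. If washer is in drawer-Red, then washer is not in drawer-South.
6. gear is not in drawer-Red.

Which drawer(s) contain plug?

From (3): gear ∈ drawer-South.
From (6): gear ∉ drawer-Red.
(1) (exactly one): plug ∈ drawer-Red.
(2): plug ∈ drawer-South.

plug: drawer-Red, drawer-South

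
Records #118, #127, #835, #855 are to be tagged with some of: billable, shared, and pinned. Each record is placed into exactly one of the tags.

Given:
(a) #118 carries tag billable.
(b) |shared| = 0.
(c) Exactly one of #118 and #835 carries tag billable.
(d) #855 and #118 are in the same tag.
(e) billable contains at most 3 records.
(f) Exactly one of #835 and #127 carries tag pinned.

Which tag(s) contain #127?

#127: billable

From (a): #118 ∈ billable.
(b): shared already has 0, so the rest are out.
(c) (exactly one): #835 ∉ billable.
(d): #855 matches #118: #855 ∈ billable.
Only one tag left: #835 ∈ pinned.
(f) (exactly one): #127 ∉ pinned.
Only one tag left: #127 ∈ billable.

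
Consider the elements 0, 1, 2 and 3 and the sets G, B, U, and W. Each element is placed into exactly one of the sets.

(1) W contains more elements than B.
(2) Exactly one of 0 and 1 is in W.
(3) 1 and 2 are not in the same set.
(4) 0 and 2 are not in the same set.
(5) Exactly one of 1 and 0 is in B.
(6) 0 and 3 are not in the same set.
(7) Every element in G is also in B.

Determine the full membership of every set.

G = {}; B = {0}; U = {2}; W = {1, 3}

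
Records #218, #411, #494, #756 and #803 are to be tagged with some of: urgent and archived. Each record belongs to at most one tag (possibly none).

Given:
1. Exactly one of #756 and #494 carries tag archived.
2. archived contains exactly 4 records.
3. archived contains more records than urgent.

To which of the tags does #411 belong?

#411: archived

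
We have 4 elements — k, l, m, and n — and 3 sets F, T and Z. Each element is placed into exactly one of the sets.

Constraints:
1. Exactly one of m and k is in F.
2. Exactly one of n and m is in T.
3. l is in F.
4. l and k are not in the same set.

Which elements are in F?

F = {l, m}

From (3): l ∈ F.
(4): k ∉ F.
(1) (exactly one): m ∈ F.
(2) (exactly one): n ∈ T.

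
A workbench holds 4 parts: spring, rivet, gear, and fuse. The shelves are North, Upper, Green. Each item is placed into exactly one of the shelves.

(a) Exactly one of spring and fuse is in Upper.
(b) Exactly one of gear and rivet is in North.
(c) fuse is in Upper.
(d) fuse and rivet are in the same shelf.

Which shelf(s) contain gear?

From (c): fuse ∈ Upper.
(a) (exactly one): spring ∉ Upper.
(d): rivet matches fuse: rivet ∉ North.
(d): rivet matches fuse: rivet ∈ Upper.
(b) (exactly one): gear ∈ North.

gear: North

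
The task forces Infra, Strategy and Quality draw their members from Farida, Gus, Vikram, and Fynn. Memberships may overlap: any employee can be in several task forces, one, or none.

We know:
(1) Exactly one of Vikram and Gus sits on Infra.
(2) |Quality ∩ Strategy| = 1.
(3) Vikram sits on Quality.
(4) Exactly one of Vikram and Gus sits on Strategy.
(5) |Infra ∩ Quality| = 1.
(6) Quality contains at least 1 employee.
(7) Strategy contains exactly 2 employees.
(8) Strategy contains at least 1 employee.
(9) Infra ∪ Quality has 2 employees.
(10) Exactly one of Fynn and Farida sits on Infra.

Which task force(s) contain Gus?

Gus: none

From (3): Vikram ∈ Quality.
Suppose Gus ∈ Infra: no assignment then satisfies all the clues, so Gus ∉ Infra.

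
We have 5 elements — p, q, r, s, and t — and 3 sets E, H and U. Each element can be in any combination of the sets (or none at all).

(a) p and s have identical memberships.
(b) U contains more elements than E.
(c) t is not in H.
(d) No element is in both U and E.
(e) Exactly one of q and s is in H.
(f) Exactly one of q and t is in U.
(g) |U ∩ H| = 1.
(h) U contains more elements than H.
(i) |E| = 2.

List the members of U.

U = {p, q, s}

From (c): t ∉ H.
Suppose p ∉ U: no assignment then satisfies all the clues, so p ∈ U.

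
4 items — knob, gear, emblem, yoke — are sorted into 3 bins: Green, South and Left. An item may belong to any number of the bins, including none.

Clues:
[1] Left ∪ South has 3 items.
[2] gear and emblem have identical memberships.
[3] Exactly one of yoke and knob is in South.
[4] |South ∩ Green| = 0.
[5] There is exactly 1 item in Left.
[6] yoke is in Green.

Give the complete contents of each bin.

Green = {yoke}; South = {emblem, gear, knob}; Left = {knob}

From (6): yoke ∈ Green.
Suppose knob ∈ Green: no assignment then satisfies all the clues, so knob ∉ Green.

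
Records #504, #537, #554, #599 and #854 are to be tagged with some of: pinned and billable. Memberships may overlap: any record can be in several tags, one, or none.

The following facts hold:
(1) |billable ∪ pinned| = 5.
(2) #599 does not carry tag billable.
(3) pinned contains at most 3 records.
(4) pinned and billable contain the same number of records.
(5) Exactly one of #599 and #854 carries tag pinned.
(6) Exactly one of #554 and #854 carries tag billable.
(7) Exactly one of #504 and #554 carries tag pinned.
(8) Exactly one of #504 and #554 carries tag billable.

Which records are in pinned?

pinned = {#537, #554, #599}

From (2): #599 ∉ billable.
Suppose #504 ∈ pinned: no assignment then satisfies all the clues, so #504 ∉ pinned.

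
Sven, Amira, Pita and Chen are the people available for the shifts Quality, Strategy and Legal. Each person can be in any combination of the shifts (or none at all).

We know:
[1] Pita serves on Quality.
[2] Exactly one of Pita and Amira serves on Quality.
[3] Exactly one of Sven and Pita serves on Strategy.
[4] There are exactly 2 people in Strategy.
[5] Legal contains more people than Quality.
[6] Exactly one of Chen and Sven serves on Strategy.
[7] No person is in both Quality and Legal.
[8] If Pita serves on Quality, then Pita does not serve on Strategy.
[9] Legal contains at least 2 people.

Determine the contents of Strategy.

Strategy = {Amira, Sven}

From (1): Pita ∈ Quality.
(2) (exactly one): Amira ∉ Quality.
(7) (disjoint): Pita ∉ Legal.
(8): Pita ∉ Strategy.
(3) (exactly one): Sven ∈ Strategy.
(6) (exactly one): Chen ∉ Strategy.
(4): only 2 candidates remain for Strategy, so all are in.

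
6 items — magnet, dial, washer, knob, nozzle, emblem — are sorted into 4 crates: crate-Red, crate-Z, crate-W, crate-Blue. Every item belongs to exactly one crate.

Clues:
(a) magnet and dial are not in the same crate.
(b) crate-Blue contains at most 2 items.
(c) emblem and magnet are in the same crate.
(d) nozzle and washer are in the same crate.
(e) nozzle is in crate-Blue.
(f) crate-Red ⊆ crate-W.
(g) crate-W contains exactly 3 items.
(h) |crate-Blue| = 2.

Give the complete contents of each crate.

crate-Red = {}; crate-Z = {dial}; crate-W = {emblem, knob, magnet}; crate-Blue = {nozzle, washer}

From (e): nozzle ∈ crate-Blue.
(d): washer matches nozzle: washer ∉ crate-Red.
(d): washer matches nozzle: washer ∉ crate-Z.
(d): washer matches nozzle: washer ∉ crate-W.
(d): washer matches nozzle: washer ∈ crate-Blue.
(h): crate-Blue already has 2, so the rest are out.
Suppose magnet ∈ crate-Red: no assignment then satisfies all the clues, so magnet ∉ crate-Red.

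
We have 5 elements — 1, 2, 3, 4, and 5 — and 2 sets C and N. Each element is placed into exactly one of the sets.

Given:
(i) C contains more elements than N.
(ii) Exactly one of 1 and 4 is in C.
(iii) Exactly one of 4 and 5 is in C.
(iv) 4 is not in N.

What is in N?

From (iv): 4 ∉ N.
Only one set left: 4 ∈ C.
(ii) (exactly one): 1 ∉ C.
(iii) (exactly one): 5 ∉ C.
Only one set left: 1 ∈ N.
Only one set left: 5 ∈ N.
Suppose 2 ∈ N: no assignment then satisfies all the clues, so 2 ∉ N.

N = {1, 5}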